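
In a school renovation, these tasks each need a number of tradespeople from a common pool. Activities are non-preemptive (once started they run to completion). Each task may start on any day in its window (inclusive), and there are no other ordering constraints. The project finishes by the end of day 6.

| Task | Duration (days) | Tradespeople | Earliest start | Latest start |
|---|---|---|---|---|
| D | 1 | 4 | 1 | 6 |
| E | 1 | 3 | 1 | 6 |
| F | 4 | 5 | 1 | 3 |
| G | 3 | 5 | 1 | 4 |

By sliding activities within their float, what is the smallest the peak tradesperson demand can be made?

10

Early-start (D@1, E@1, F@1, G@1) gives peak 17: d1:17  d2:10  d3:10  d4:5  d5:0  d6:0.
Shift F→2, G→2.
Schedule D@1, E@1, F@2, G@2: d1:7  d2:10  d3:10  d4:10  d5:5  d6:0 — peak 10.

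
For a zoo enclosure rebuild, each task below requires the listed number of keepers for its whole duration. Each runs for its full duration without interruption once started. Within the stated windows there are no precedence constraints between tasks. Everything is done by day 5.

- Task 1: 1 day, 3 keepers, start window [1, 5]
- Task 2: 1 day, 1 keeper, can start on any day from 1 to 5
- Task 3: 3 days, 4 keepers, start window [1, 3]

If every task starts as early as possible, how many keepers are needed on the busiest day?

8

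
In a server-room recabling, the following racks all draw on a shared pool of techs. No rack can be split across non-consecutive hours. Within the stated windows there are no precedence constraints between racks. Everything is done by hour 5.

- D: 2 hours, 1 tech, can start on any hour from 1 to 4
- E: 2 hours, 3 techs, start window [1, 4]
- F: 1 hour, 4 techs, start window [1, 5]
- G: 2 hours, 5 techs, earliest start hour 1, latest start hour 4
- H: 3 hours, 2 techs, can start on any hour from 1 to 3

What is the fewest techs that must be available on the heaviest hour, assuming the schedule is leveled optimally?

Early-start (D@1, E@1, F@1, G@1, H@1) gives peak 15: h1:15  h2:11  h3:2  h4:0  h5:0.
Shift F→3, G→4.
Schedule D@1, E@1, F@3, G@4, H@1: h1:6  h2:6  h3:6  h4:5  h5:5 — peak 6.
Total tech-hours = 28 over 5 hours ⇒ peak ≥ ⌈28/5⌉ = 6, so 6 is optimal.

6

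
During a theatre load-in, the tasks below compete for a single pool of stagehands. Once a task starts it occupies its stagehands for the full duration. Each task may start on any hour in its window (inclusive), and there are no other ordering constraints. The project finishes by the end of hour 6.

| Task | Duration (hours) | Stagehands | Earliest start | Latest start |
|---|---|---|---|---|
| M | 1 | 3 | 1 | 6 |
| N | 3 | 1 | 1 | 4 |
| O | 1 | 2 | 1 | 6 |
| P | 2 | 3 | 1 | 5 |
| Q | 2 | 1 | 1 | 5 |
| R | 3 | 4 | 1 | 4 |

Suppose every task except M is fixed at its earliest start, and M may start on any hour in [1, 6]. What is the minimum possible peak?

M@1: h1:14  h2:9  h3:5  h4:0  h5:0  h6:0 → peak 14
M@2: h1:11  h2:12  h3:5  h4:0  h5:0  h6:0 → peak 12
M@3: h1:11  h2:9  h3:8  h4:0  h5:0  h6:0 → peak 11
M@4: h1:11  h2:9  h3:5  h4:3  h5:0  h6:0 → peak 11
M@5: h1:11  h2:9  h3:5  h4:0  h5:3  h6:0 → peak 11
M@6: h1:11  h2:9  h3:5  h4:0  h5:0  h6:3 → peak 11
Best is M@3, peak 11.

11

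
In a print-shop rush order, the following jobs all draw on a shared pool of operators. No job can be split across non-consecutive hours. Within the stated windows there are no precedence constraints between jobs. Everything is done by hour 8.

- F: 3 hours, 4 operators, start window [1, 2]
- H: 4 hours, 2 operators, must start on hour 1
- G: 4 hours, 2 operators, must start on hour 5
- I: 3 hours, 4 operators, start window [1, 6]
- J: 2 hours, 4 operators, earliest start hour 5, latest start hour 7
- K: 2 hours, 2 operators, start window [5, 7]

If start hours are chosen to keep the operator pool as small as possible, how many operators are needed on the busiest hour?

Early-start (F@1, H@1, G@5, I@1, J@5, K@5) gives peak 10: h1:10  h2:10  h3:10  h4:2  h5:8  h6:8  h7:2  h8:2.
Shift I→4, J→7.
Schedule F@1, H@1, G@5, I@4, J@7, K@5: h1:6  h2:6  h3:6  h4:6  h5:8  h6:8  h7:6  h8:6 — peak 8.

8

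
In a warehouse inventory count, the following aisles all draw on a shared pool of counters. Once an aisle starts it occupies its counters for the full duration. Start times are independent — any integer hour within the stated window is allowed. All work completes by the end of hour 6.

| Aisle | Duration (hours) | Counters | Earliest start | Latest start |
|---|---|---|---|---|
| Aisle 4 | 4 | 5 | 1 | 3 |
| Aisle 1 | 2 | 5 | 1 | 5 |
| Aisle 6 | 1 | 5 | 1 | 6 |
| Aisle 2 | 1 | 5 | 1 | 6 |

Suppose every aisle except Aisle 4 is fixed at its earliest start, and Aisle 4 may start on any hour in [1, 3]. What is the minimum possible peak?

Aisle 4@1: h1:20  h2:10  h3:5  h4:5  h5:0  h6:0 → peak 20
Aisle 4@2: h1:15  h2:10  h3:5  h4:5  h5:5  h6:0 → peak 15
Aisle 4@3: h1:15  h2:5  h3:5  h4:5  h5:5  h6:5 → peak 15
Best is Aisle 4@2, peak 15.

15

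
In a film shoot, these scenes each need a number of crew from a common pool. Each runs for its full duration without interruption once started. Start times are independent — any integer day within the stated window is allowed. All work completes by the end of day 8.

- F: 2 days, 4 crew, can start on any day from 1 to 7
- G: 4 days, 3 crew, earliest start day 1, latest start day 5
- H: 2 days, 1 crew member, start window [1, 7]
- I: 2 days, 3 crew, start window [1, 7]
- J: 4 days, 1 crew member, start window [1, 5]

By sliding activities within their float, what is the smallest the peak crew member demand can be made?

4

Early-start (F@1, G@1, H@1, I@1, J@1) gives peak 12: d1:12  d2:12  d3:4  d4:4  d5:0  d6:0  d7:0  d8:0.
Shift G→3, H→3, I→7, J→5.
Schedule F@1, G@3, H@3, I@7, J@5: d1:4  d2:4  d3:4  d4:4  d5:4  d6:4  d7:4  d8:4 — peak 4.
Total crew member-days = 32 over 8 days ⇒ peak ≥ ⌈32/8⌉ = 4, so 4 is optimal.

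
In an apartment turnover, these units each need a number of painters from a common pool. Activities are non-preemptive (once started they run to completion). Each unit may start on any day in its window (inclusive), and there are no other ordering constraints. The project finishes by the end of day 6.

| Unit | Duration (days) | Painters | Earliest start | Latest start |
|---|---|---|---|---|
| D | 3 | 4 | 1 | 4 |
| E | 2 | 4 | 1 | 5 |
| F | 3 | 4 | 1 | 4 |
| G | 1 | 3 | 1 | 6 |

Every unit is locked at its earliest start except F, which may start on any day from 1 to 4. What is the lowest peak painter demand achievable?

11

F@1: d1:15  d2:12  d3:8  d4:0  d5:0  d6:0 → peak 15
F@2: d1:11  d2:12  d3:8  d4:4  d5:0  d6:0 → peak 12
F@3: d1:11  d2:8  d3:8  d4:4  d5:4  d6:0 → peak 11
F@4: d1:11  d2:8  d3:4  d4:4  d5:4  d6:4 → peak 11
Best is F@3, peak 11.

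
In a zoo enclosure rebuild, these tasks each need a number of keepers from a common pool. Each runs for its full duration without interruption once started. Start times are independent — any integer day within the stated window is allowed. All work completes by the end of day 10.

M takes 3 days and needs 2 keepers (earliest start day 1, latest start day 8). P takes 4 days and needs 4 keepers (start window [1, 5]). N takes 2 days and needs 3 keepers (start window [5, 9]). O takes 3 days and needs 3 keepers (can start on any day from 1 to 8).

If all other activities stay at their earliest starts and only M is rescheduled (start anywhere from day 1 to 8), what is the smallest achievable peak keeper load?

M@1: d1:9  d2:9  d3:9  d4:4  d5:3  d6:3  d7:0  d8:0  d9:0  d10:0 → peak 9
M@2: d1:7  d2:9  d3:9  d4:6  d5:3  d6:3  d7:0  d8:0  d9:0  d10:0 → peak 9
M@3: d1:7  d2:7  d3:9  d4:6  d5:5  d6:3  d7:0  d8:0  d9:0  d10:0 → peak 9
M@4: d1:7  d2:7  d3:7  d4:6  d5:5  d6:5  d7:0  d8:0  d9:0  d10:0 → peak 7
M@5: d1:7  d2:7  d3:7  d4:4  d5:5  d6:5  d7:2  d8:0  d9:0  d10:0 → peak 7
M@6: d1:7  d2:7  d3:7  d4:4  d5:3  d6:5  d7:2  d8:2  d9:0  d10:0 → peak 7
M@7: d1:7  d2:7  d3:7  d4:4  d5:3  d6:3  d7:2  d8:2  d9:2  d10:0 → peak 7
M@8: d1:7  d2:7  d3:7  d4:4  d5:3  d6:3  d7:0  d8:2  d9:2  d10:2 → peak 7
Best is M@4, peak 7.

7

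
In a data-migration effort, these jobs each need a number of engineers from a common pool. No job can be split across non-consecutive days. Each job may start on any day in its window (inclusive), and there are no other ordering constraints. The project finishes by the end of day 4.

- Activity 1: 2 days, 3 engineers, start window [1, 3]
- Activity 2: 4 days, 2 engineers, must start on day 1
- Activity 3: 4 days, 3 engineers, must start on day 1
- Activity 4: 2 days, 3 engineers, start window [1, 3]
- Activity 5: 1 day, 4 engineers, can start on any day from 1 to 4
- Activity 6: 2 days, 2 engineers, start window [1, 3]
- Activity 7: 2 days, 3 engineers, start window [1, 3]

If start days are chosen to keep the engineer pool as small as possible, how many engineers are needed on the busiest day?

13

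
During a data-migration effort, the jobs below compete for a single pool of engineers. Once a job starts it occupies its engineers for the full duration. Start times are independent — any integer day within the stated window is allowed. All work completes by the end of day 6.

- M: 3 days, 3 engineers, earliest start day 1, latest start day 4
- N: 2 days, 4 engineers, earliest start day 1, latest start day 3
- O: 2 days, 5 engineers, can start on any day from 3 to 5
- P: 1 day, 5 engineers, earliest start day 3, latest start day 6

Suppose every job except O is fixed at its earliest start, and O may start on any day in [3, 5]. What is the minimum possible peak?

8

O@3: d1:7  d2:7  d3:13  d4:5  d5:0  d6:0 → peak 13
O@4: d1:7  d2:7  d3:8  d4:5  d5:5  d6:0 → peak 8
O@5: d1:7  d2:7  d3:8  d4:0  d5:5  d6:5 → peak 8
Best is O@4, peak 8.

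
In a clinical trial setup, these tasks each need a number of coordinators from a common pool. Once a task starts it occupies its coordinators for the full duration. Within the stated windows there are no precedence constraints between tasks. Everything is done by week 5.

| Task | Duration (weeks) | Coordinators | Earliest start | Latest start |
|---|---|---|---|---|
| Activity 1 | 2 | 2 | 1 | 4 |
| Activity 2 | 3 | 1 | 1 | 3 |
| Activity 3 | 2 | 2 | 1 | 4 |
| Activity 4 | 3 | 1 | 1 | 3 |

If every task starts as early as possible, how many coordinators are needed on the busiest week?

Early-start schedule: Activity 1@1, Activity 2@1, Activity 3@1, Activity 4@1.
Load per week: week 1: 6, week 2: 6, week 3: 2, week 4: 0, week 5: 0.
Peak is 6.

6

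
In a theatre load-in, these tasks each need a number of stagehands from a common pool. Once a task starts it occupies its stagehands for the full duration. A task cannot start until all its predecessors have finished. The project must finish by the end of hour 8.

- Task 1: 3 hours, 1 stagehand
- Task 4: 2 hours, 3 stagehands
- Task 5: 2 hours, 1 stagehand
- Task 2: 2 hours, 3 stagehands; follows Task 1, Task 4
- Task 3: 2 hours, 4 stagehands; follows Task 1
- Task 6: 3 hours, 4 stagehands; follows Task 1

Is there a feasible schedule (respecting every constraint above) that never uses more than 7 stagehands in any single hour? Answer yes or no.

Schedule Task 1@1, Task 4@1, Task 5@1, Task 2@4, Task 3@4, Task 6@6: h1:5  h2:5  h3:1  h4:7  h5:7  h6:4  h7:4  h8:4 — peak 7 ≤ 7.

yes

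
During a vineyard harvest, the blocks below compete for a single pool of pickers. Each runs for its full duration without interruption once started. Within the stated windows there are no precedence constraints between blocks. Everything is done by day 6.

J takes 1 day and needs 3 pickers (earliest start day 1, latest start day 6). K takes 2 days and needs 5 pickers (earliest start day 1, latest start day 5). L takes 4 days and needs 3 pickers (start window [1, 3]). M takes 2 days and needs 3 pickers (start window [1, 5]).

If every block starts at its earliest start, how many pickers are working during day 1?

14

At early start, day 1 has: J, K, L, M.
Demand: 3 + 5 + 3 + 3 = 14.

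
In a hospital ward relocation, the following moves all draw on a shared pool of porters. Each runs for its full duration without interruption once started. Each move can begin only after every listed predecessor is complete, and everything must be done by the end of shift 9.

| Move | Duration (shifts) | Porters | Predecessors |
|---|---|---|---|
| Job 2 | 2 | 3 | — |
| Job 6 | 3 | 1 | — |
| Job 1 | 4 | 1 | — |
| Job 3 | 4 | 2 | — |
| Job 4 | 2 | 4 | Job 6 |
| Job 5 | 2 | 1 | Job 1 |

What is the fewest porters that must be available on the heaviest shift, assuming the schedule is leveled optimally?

4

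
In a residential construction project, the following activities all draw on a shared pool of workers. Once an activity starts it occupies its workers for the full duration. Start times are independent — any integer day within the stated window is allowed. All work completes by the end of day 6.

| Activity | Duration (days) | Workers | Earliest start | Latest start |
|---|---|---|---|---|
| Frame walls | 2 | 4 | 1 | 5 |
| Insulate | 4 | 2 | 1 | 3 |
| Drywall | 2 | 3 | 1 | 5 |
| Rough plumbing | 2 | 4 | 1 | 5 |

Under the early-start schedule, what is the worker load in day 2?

13

At early start, day 2 has: Frame walls, Insulate, Drywall, Rough plumbing.
Demand: 4 + 2 + 3 + 4 = 13.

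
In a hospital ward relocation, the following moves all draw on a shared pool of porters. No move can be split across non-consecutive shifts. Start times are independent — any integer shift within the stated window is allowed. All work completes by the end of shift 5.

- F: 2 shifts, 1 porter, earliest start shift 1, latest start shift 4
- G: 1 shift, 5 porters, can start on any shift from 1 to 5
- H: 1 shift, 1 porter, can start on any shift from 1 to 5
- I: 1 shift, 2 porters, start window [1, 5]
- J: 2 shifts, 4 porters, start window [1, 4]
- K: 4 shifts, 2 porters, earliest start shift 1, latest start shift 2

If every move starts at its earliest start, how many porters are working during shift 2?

At early start, shift 2 has: F, J, K.
Demand: 1 + 4 + 2 = 7.

7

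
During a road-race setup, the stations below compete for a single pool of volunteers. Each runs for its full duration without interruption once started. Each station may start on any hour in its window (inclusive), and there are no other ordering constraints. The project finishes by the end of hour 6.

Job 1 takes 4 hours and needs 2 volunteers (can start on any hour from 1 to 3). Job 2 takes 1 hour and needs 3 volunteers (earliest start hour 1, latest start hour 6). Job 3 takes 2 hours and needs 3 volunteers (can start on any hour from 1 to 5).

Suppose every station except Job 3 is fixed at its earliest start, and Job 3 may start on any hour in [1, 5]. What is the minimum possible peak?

Job 3@1: h1:8  h2:5  h3:2  h4:2  h5:0  h6:0 → peak 8
Job 3@2: h1:5  h2:5  h3:5  h4:2  h5:0  h6:0 → peak 5
Job 3@3: h1:5  h2:2  h3:5  h4:5  h5:0  h6:0 → peak 5
Job 3@4: h1:5  h2:2  h3:2  h4:5  h5:3  h6:0 → peak 5
Job 3@5: h1:5  h2:2  h3:2  h4:2  h5:3  h6:3 → peak 5
Best is Job 3@2, peak 5.

5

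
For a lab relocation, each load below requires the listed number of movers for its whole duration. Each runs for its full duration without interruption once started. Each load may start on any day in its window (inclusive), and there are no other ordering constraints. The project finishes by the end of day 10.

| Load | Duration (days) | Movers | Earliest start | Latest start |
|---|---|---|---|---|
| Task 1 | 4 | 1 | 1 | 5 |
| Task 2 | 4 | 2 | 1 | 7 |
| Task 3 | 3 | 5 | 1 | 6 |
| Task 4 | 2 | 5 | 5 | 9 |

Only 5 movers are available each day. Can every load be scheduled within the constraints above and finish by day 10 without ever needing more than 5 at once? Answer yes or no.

yes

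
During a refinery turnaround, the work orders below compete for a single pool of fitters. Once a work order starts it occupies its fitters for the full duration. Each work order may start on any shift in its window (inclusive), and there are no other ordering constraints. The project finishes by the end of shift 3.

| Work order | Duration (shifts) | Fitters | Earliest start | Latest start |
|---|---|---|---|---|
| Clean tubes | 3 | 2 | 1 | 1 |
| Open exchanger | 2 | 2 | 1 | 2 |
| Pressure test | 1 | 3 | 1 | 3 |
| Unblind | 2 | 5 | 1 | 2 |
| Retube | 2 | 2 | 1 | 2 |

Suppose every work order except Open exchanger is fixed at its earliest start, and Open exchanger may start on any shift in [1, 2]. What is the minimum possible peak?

Open exchanger@1: s1:14  s2:11  s3:2 → peak 14
Open exchanger@2: s1:12  s2:11  s3:4 → peak 12
Best is Open exchanger@2, peak 12.

12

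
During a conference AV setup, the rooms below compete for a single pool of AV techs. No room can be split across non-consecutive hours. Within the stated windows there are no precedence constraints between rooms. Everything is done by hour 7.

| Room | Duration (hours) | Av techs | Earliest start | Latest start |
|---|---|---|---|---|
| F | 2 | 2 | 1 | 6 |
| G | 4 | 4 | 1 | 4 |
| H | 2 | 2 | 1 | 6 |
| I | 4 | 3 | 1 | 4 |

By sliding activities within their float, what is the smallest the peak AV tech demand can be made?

7

Early-start (F@1, G@1, H@1, I@1) gives peak 11: h1:11  h2:11  h3:7  h4:7  h5:0  h6:0  h7:0.
Shift H→5, I→3.
Schedule F@1, G@1, H@5, I@3: h1:6  h2:6  h3:7  h4:7  h5:5  h6:5  h7:0 — peak 7.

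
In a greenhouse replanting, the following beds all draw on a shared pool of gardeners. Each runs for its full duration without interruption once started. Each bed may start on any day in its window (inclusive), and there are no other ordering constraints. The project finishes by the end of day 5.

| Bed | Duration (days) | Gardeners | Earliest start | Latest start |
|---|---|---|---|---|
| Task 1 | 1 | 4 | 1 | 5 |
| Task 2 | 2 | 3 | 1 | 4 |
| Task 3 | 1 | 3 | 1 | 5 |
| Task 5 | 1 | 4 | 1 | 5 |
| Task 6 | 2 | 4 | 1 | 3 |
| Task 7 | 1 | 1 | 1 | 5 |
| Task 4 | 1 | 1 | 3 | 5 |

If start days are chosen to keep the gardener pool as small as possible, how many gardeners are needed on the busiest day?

7

Early-start (Task 1@1, Task 2@1, Task 3@1, Task 5@1, Task 6@1, Task 7@1, Task 4@3) gives peak 19: d1:19  d2:7  d3:1  d4:0  d5:0.
Shift Task 3→2, Task 5→5, Task 6→3, Task 7→2.
Schedule Task 1@1, Task 2@1, Task 3@2, Task 5@5, Task 6@3, Task 7@2, Task 4@3: d1:7  d2:7  d3:5  d4:4  d5:4 — peak 7.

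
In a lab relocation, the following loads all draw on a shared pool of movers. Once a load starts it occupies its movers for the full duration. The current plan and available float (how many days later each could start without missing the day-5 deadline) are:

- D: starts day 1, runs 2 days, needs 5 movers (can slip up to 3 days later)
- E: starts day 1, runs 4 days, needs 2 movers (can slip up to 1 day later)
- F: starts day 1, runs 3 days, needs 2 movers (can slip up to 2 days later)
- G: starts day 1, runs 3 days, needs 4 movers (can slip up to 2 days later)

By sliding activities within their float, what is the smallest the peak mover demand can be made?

8

Early-start (D@1, E@1, F@1, G@1) gives peak 13: d1:13  d2:13  d3:8  d4:2  d5:0.
Shift F→3, G→3.
Schedule D@1, E@1, F@3, G@3: d1:7  d2:7  d3:8  d4:8  d5:6 — peak 8.
Total mover-days = 36 over 5 days ⇒ peak ≥ ⌈36/5⌉ = 8, so 8 is optimal.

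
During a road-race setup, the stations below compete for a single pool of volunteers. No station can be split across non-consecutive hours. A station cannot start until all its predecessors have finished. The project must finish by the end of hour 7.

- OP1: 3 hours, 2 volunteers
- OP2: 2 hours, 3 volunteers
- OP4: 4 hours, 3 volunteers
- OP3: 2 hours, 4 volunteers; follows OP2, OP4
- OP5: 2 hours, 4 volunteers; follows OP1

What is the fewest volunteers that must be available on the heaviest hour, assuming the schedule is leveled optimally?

8

Schedule OP1@1, OP2@1, OP4@1, OP3@5, OP5@4: h1:8  h2:8  h3:5  h4:7  h5:8  h6:4  h7:0 — peak 8.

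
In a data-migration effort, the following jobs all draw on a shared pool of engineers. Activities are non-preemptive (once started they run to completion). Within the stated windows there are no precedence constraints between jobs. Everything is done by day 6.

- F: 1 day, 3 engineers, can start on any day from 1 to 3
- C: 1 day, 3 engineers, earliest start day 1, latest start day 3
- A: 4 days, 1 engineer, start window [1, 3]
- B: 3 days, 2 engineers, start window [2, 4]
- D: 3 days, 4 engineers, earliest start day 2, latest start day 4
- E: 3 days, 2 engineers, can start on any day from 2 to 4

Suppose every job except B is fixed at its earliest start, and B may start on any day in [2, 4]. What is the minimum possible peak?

9

B@2: d1:7  d2:9  d3:9  d4:9  d5:0  d6:0 → peak 9
B@3: d1:7  d2:7  d3:9  d4:9  d5:2  d6:0 → peak 9
B@4: d1:7  d2:7  d3:7  d4:9  d5:2  d6:2 → peak 9
Best is B@2, peak 9.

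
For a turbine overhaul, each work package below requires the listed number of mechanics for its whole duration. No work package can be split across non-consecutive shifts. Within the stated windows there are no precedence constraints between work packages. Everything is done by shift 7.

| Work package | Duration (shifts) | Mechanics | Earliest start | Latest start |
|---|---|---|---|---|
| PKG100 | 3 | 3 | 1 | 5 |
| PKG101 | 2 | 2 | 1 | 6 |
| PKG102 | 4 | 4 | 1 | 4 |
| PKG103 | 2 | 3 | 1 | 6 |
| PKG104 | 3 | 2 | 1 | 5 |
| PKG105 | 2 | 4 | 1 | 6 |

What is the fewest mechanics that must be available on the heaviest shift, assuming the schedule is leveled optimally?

8

Early-start (PKG100@1, PKG101@1, PKG102@1, PKG103@1, PKG104@1, PKG105@1) gives peak 18: s1:18  s2:18  s3:9  s4:4  s5:0  s6:0  s7:0.
Shift PKG102→4, PKG104→3, PKG105→6.
Schedule PKG100@1, PKG101@1, PKG102@4, PKG103@1, PKG104@3, PKG105@6: s1:8  s2:8  s3:5  s4:6  s5:6  s6:8  s7:8 — peak 8.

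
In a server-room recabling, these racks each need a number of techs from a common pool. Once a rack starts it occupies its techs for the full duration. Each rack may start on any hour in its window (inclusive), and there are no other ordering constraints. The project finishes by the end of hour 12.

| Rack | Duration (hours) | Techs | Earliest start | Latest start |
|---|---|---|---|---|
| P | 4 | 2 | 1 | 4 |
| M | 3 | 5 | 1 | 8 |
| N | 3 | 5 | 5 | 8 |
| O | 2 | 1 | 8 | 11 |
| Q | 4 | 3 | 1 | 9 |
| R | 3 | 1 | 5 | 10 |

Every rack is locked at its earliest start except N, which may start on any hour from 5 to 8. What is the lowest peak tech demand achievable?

10

N@5: h1:10  h2:10  h3:10  h4:5  h5:6  h6:6  h7:6  h8:1  h9:1  h10:0  h11:0  h12:0 → peak 10
N@6: h1:10  h2:10  h3:10  h4:5  h5:1  h6:6  h7:6  h8:6  h9:1  h10:0  h11:0  h12:0 → peak 10
N@7: h1:10  h2:10  h3:10  h4:5  h5:1  h6:1  h7:6  h8:6  h9:6  h10:0  h11:0  h12:0 → peak 10
N@8: h1:10  h2:10  h3:10  h4:5  h5:1  h6:1  h7:1  h8:6  h9:6  h10:5  h11:0  h12:0 → peak 10
Best is N@5, peak 10.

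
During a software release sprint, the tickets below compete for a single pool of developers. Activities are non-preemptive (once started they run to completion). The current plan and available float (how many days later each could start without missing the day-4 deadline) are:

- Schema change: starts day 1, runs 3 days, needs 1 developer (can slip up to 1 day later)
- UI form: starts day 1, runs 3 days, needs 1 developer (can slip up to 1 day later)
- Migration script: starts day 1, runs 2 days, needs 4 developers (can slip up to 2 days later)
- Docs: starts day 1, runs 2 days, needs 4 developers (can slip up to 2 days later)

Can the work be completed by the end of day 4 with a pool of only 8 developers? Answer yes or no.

Schedule Schema change@1, UI form@1, Migration script@1, Docs@3: d1:6  d2:6  d3:6  d4:4 — peak 6 ≤ 8.

yes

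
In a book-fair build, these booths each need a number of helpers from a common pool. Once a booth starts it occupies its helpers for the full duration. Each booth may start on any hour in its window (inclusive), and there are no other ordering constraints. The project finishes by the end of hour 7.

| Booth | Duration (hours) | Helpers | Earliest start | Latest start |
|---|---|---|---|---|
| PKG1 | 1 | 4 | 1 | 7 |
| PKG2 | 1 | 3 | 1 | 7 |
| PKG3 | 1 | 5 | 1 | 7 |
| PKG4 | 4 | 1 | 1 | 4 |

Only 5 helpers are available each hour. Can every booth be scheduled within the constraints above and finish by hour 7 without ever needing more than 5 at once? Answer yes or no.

yes

Schedule PKG1@1, PKG2@2, PKG3@3, PKG4@4: h1:4  h2:3  h3:5  h4:1  h5:1  h6:1  h7:1 — peak 5 ≤ 5.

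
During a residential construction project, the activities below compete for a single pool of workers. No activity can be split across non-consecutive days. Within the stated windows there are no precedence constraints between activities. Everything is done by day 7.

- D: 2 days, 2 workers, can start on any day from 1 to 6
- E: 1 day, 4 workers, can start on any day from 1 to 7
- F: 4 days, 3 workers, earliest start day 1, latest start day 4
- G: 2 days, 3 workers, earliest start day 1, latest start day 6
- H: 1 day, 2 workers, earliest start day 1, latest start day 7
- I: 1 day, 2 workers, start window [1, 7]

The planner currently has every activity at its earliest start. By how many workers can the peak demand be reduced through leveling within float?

Early-start peak: d1:16  d2:8  d3:3  d4:3  d5:0  d6:0  d7:0 ⇒ 16.
Leveled (D@1, E@3, F@4, G@1, H@4, I@5): d1:5  d2:5  d3:4  d4:5  d5:5  d6:3  d7:3 ⇒ 5.
Reduction 16 − 5 = 11.

11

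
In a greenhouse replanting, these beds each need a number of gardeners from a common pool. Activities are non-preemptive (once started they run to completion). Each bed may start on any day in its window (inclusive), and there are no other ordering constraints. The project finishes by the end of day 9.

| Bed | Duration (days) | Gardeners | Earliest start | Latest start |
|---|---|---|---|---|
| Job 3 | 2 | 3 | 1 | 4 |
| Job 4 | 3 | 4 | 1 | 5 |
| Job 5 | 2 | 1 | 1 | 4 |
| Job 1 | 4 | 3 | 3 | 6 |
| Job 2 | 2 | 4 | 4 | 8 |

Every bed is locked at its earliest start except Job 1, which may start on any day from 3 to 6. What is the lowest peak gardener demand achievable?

8

Job 1@3: d1:8  d2:8  d3:7  d4:7  d5:7  d6:3  d7:0  d8:0  d9:0 → peak 8
Job 1@4: d1:8  d2:8  d3:4  d4:7  d5:7  d6:3  d7:3  d8:0  d9:0 → peak 8
Job 1@5: d1:8  d2:8  d3:4  d4:4  d5:7  d6:3  d7:3  d8:3  d9:0 → peak 8
Job 1@6: d1:8  d2:8  d3:4  d4:4  d5:4  d6:3  d7:3  d8:3  d9:3 → peak 8
Best is Job 1@3, peak 8.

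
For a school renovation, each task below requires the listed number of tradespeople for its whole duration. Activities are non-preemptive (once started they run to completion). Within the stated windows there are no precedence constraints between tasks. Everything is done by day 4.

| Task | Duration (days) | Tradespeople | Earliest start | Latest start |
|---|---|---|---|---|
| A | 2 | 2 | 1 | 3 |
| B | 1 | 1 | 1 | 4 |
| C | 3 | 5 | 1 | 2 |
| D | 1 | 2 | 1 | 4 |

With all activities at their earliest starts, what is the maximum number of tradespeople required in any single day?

Early-start schedule: A@1, B@1, C@1, D@1.
Load per day: day 1: 10, day 2: 7, day 3: 5, day 4: 0.
Peak is 10.

10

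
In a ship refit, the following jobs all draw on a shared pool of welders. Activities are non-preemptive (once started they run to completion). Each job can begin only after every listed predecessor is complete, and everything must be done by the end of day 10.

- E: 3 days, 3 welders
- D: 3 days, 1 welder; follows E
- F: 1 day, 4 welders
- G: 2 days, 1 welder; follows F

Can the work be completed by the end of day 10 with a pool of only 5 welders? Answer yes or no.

Schedule E@1, D@4, F@7, G@8: d1:3  d2:3  d3:3  d4:1  d5:1  d6:1  d7:4  d8:1  d9:1  d10:0 — peak 4 ≤ 5.

yes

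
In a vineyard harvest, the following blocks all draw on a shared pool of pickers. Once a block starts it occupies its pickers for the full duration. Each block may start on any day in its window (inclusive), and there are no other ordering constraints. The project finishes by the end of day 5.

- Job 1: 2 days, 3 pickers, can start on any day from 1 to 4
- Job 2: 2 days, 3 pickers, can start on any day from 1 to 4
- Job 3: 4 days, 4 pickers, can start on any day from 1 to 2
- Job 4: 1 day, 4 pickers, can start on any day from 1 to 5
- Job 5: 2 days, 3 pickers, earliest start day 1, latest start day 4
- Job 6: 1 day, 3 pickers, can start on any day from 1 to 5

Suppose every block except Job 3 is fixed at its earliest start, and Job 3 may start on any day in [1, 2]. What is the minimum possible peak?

16

Job 3@1: d1:20  d2:13  d3:4  d4:4  d5:0 → peak 20
Job 3@2: d1:16  d2:13  d3:4  d4:4  d5:4 → peak 16
Best is Job 3@2, peak 16.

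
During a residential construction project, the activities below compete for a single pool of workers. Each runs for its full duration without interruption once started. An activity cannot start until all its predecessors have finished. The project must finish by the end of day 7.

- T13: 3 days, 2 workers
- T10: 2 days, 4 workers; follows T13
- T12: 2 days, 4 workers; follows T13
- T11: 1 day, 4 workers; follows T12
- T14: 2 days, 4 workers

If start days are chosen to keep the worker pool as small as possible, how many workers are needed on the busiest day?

8

Schedule T13@1, T10@4, T12@4, T11@6, T14@1: d1:6  d2:6  d3:2  d4:8  d5:8  d6:4  d7:0 — peak 8.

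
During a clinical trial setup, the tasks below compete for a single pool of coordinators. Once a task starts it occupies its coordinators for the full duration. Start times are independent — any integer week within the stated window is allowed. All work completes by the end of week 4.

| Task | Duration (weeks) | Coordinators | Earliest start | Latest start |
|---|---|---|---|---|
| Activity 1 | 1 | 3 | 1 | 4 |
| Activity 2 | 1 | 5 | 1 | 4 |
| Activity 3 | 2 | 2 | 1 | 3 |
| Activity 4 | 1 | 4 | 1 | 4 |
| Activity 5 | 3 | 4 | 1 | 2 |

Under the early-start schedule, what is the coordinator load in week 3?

4

At early start, week 3 has: Activity 5.
Demand: 4 = 4.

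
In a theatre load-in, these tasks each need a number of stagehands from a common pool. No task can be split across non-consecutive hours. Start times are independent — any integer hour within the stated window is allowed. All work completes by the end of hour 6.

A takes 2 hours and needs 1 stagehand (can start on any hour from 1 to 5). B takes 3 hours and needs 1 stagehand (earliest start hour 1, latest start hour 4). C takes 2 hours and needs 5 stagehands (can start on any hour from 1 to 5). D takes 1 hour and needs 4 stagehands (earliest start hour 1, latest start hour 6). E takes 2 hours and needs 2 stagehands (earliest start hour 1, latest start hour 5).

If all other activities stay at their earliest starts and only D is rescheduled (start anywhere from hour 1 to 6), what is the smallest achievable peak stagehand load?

D@1: h1:13  h2:9  h3:1  h4:0  h5:0  h6:0 → peak 13
D@2: h1:9  h2:13  h3:1  h4:0  h5:0  h6:0 → peak 13
D@3: h1:9  h2:9  h3:5  h4:0  h5:0  h6:0 → peak 9
D@4: h1:9  h2:9  h3:1  h4:4  h5:0  h6:0 → peak 9
D@5: h1:9  h2:9  h3:1  h4:0  h5:4  h6:0 → peak 9
D@6: h1:9  h2:9  h3:1  h4:0  h5:0  h6:4 → peak 9
Best is D@3, peak 9.

9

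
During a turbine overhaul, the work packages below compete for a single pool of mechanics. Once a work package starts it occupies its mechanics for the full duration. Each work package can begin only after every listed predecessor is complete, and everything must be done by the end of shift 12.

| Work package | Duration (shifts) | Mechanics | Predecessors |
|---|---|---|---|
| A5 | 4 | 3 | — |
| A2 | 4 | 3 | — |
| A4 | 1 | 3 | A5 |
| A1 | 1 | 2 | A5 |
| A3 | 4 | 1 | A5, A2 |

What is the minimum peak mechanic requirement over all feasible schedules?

4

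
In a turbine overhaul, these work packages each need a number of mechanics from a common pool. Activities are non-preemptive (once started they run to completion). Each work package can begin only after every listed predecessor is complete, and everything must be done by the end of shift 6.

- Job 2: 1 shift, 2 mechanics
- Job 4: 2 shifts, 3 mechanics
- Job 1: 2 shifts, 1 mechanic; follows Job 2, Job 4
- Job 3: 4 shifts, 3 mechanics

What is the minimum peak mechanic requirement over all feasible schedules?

5

Early-start (Job 2@1, Job 4@1, Job 1@3, Job 3@1) gives peak 8: s1:8  s2:6  s3:4  s4:4  s5:0  s6:0.
Shift Job 3→3.
Schedule Job 2@1, Job 4@1, Job 1@3, Job 3@3: s1:5  s2:3  s3:4  s4:4  s5:3  s6:3 — peak 5.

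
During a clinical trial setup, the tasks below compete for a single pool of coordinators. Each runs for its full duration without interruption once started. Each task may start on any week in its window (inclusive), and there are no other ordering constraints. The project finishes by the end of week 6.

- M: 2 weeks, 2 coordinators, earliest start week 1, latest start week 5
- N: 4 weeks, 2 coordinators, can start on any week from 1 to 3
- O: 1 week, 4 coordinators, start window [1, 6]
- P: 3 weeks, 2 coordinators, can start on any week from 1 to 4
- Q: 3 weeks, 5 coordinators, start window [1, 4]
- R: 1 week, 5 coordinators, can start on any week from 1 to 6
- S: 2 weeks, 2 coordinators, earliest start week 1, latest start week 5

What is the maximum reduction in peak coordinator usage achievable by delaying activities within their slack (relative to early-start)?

Early-start peak: w1:22  w2:13  w3:9  w4:2  w5:0  w6:0 ⇒ 22.
Leveled (M@1, N@1, O@1, P@2, Q@3, R@6, S@5): w1:8  w2:6  w3:9  w4:9  w5:7  w6:7 ⇒ 9.
Reduction 22 − 9 = 13.

13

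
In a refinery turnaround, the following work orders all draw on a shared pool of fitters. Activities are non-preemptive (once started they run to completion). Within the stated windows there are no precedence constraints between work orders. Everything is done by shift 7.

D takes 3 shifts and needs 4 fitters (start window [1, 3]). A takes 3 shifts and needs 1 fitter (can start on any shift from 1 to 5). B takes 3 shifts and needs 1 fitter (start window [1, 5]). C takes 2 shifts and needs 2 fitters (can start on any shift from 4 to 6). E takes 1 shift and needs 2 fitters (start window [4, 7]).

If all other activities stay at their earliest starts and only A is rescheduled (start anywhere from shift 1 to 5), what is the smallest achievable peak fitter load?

5

A@1: s1:6  s2:6  s3:6  s4:4  s5:2  s6:0  s7:0 → peak 6
A@2: s1:5  s2:6  s3:6  s4:5  s5:2  s6:0  s7:0 → peak 6
A@3: s1:5  s2:5  s3:6  s4:5  s5:3  s6:0  s7:0 → peak 6
A@4: s1:5  s2:5  s3:5  s4:5  s5:3  s6:1  s7:0 → peak 5
A@5: s1:5  s2:5  s3:5  s4:4  s5:3  s6:1  s7:1 → peak 5
Best is A@4, peak 5.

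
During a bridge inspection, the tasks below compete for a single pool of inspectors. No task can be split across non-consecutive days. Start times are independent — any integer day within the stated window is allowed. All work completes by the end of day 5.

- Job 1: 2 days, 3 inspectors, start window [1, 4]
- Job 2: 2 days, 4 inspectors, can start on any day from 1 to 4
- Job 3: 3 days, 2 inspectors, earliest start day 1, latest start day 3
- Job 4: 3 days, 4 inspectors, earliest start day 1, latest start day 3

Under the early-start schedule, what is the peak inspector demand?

Early-start schedule: Job 1@1, Job 2@1, Job 3@1, Job 4@1.
Load per day: day 1: 13, day 2: 13, day 3: 6, day 4: 0, day 5: 0.
Peak is 13.

13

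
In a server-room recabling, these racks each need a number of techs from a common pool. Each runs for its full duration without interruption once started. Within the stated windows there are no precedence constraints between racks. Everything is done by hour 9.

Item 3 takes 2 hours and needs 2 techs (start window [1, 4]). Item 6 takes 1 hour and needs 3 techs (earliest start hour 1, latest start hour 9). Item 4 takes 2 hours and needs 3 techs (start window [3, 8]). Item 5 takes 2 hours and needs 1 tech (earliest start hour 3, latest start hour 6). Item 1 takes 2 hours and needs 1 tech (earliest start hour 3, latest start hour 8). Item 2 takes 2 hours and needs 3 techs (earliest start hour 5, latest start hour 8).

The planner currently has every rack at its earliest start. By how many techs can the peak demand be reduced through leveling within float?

2

Early-start peak: h1:5  h2:2  h3:5  h4:5  h5:3  h6:3  h7:0  h8:0  h9:0 ⇒ 5.
Leveled (Item 3@1, Item 6@3, Item 4@4, Item 5@6, Item 1@6, Item 2@8): h1:2  h2:2  h3:3  h4:3  h5:3  h6:2  h7:2  h8:3  h9:3 ⇒ 3.
Reduction 5 − 3 = 2.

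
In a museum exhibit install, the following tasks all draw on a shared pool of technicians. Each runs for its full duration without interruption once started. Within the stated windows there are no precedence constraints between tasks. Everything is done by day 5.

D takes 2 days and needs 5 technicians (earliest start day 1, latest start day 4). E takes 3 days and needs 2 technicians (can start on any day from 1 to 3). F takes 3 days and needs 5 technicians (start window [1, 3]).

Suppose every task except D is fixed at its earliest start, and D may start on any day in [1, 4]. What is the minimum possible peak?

7

D@1: d1:12  d2:12  d3:7  d4:0  d5:0 → peak 12
D@2: d1:7  d2:12  d3:12  d4:0  d5:0 → peak 12
D@3: d1:7  d2:7  d3:12  d4:5  d5:0 → peak 12
D@4: d1:7  d2:7  d3:7  d4:5  d5:5 → peak 7
Best is D@4, peak 7.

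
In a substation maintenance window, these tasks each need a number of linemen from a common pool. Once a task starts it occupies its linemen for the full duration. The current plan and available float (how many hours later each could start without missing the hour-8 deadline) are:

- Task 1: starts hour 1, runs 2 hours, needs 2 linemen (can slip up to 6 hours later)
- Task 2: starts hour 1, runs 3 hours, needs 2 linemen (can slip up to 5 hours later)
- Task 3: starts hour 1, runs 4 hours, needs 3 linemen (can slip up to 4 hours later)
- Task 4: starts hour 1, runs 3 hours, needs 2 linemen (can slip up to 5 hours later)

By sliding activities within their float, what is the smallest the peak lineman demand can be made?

5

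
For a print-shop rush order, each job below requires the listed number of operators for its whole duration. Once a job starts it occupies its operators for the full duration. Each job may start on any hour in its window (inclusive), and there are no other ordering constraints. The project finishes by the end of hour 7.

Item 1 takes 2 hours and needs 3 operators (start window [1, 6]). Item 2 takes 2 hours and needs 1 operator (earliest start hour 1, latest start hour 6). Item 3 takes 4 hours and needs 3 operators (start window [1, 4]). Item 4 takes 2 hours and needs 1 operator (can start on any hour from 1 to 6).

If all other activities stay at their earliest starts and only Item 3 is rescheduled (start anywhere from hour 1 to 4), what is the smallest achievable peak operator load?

5

Item 3@1: h1:8  h2:8  h3:3  h4:3  h5:0  h6:0  h7:0 → peak 8
Item 3@2: h1:5  h2:8  h3:3  h4:3  h5:3  h6:0  h7:0 → peak 8
Item 3@3: h1:5  h2:5  h3:3  h4:3  h5:3  h6:3  h7:0 → peak 5
Item 3@4: h1:5  h2:5  h3:0  h4:3  h5:3  h6:3  h7:3 → peak 5
Best is Item 3@3, peak 5.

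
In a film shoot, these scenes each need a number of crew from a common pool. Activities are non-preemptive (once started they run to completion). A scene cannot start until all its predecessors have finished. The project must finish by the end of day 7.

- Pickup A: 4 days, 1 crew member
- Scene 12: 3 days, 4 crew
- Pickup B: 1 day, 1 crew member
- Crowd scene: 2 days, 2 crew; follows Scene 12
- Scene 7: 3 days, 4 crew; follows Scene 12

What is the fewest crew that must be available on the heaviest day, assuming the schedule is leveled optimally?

6

Early-start (Pickup A@1, Scene 12@1, Pickup B@1, Crowd scene@4, Scene 7@4) gives peak 7: d1:6  d2:5  d3:5  d4:7  d5:6  d6:4  d7:0.
Shift Scene 7→5.
Schedule Pickup A@1, Scene 12@1, Pickup B@1, Crowd scene@4, Scene 7@5: d1:6  d2:5  d3:5  d4:3  d5:6  d6:4  d7:4 — peak 6.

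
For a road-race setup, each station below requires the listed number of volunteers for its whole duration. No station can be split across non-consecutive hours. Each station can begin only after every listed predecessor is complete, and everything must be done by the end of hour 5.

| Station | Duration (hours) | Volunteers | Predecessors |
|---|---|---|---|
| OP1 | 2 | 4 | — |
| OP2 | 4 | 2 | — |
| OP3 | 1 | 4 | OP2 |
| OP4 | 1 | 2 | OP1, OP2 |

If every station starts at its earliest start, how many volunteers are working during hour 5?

At early start, hour 5 has: OP3, OP4.
Demand: 4 + 2 = 6.

6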